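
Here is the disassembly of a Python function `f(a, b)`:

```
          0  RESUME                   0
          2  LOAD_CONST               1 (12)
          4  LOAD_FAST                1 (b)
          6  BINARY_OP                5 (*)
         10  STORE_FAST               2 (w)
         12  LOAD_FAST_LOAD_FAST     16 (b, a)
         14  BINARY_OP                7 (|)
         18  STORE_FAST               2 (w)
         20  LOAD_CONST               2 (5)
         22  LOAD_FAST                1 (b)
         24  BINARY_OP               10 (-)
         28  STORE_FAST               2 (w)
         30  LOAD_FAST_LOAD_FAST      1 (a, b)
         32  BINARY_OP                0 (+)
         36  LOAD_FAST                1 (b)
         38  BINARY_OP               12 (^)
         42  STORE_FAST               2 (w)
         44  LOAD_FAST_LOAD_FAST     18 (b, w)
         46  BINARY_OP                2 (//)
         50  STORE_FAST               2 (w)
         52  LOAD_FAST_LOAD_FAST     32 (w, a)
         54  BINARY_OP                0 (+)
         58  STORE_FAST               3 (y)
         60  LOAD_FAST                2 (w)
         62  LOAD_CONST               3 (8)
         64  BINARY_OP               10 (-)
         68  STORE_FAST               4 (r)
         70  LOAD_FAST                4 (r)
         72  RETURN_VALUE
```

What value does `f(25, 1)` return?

LOAD_CONST → push 12. Stack: [12]
LOAD_FAST b → push 1. Stack: [12, 1]
BINARY_OP * → 12 * 1 = 12. Stack: [12]
STORE_FAST w → w=12. Stack: []
LOAD_FAST_LOAD_FAST b,a → push 1,25. Stack: [1, 25]
BINARY_OP | → 1 | 25 = 25. Stack: [25]
STORE_FAST w → w=25. Stack: []
LOAD_CONST → push 5. Stack: [5]
LOAD_FAST b → push 1. Stack: [5, 1]
BINARY_OP - → 5 - 1 = 4. Stack: [4]
STORE_FAST w → w=4. Stack: []
LOAD_FAST_LOAD_FAST a,b → push 25,1. Stack: [25, 1]
BINARY_OP + → 25 + 1 = 26. Stack: [26]
LOAD_FAST b → push 1. Stack: [26, 1]
BINARY_OP ^ → 26 ^ 1 = 27. Stack: [27]
STORE_FAST w → w=27. Stack: []
LOAD_FAST_LOAD_FAST b,w → push 1,27. Stack: [1, 27]
BINARY_OP // → 1 // 27 = 0. Stack: [0]
STORE_FAST w → w=0. Stack: []
LOAD_FAST_LOAD_FAST w,a → push 0,25. Stack: [0, 25]
BINARY_OP + → 0 + 25 = 25. Stack: [25]
STORE_FAST y → y=25. Stack: []
LOAD_FAST w → push 0. Stack: [0]
LOAD_CONST → push 8. Stack: [0, 8]
BINARY_OP - → 0 - 8 = -8. Stack: [-8]
STORE_FAST r → r=-8. Stack: []
LOAD_FAST r → push -8. Stack: [-8]
RETURN_VALUE → return -8.

-8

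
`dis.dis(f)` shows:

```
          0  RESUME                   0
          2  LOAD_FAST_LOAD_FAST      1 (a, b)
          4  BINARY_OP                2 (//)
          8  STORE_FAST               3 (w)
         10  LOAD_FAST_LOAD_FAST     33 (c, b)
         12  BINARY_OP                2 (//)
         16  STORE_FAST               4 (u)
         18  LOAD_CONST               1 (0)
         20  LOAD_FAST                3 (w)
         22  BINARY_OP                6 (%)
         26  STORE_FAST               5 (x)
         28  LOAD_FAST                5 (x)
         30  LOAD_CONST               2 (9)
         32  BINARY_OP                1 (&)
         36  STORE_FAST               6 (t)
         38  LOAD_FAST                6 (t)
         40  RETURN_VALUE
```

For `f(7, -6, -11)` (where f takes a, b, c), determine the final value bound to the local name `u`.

LOAD_FAST_LOAD_FAST a,b → push 7,-6. Stack: [7, -6]
BINARY_OP // → 7 // -6 = -2. Stack: [-2]
STORE_FAST w → w=-2. Stack: []
LOAD_FAST_LOAD_FAST c,b → push -11,-6. Stack: [-11, -6]
BINARY_OP // → -11 // -6 = 1. Stack: [1]
STORE_FAST u → u=1. Stack: []
LOAD_CONST → push 0. Stack: [0]
LOAD_FAST w → push -2. Stack: [0, -2]
BINARY_OP % → 0 % -2 = 0. Stack: [0]
STORE_FAST x → x=0. Stack: []
LOAD_FAST x → push 0. Stack: [0]
LOAD_CONST → push 9. Stack: [0, 9]
BINARY_OP & → 0 & 9 = 0. Stack: [0]
STORE_FAST t → t=0. Stack: []
LOAD_FAST t → push 0. Stack: [0]
RETURN_VALUE → return 0.

1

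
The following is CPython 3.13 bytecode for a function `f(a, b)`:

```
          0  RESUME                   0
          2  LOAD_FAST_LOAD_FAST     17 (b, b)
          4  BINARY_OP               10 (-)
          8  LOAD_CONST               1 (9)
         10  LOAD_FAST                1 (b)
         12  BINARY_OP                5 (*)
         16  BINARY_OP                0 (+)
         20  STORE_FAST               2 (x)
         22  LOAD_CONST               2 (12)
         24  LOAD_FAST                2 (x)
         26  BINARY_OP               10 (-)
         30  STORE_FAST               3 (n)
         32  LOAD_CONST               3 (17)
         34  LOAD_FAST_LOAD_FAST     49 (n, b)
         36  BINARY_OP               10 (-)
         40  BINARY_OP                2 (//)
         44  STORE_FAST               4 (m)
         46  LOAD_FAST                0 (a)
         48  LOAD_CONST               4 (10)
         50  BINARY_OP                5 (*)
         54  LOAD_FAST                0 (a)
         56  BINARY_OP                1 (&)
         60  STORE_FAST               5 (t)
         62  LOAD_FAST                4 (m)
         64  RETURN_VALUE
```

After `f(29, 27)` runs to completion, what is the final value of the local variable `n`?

-231

LOAD_FAST_LOAD_FAST b,b → push 27,27. Stack: [27, 27]
BINARY_OP - → 27 - 27 = 0. Stack: [0]
LOAD_CONST → push 9. Stack: [0, 9]
LOAD_FAST b → push 27. Stack: [0, 9, 27]
BINARY_OP * → 9 * 27 = 243. Stack: [0, 243]
BINARY_OP + → 0 + 243 = 243. Stack: [243]
STORE_FAST x → x=243. Stack: []
LOAD_CONST → push 12. Stack: [12]
LOAD_FAST x → push 243. Stack: [12, 243]
BINARY_OP - → 12 - 243 = -231. Stack: [-231]
STORE_FAST n → n=-231. Stack: []
LOAD_CONST → push 17. Stack: [17]
LOAD_FAST_LOAD_FAST n,b → push -231,27. Stack: [17, -231, 27]
BINARY_OP - → -231 - 27 = -258. Stack: [17, -258]
BINARY_OP // → 17 // -258 = -1. Stack: [-1]
STORE_FAST m → m=-1. Stack: []
LOAD_FAST a → push 29. Stack: [29]
LOAD_CONST → push 10. Stack: [29, 10]
BINARY_OP * → 29 * 10 = 290. Stack: [290]
LOAD_FAST a → push 29. Stack: [290, 29]
BINARY_OP & → 290 & 29 = 0. Stack: [0]
STORE_FAST t → t=0. Stack: []
LOAD_FAST m → push -1. Stack: [-1]
RETURN_VALUE → return -1.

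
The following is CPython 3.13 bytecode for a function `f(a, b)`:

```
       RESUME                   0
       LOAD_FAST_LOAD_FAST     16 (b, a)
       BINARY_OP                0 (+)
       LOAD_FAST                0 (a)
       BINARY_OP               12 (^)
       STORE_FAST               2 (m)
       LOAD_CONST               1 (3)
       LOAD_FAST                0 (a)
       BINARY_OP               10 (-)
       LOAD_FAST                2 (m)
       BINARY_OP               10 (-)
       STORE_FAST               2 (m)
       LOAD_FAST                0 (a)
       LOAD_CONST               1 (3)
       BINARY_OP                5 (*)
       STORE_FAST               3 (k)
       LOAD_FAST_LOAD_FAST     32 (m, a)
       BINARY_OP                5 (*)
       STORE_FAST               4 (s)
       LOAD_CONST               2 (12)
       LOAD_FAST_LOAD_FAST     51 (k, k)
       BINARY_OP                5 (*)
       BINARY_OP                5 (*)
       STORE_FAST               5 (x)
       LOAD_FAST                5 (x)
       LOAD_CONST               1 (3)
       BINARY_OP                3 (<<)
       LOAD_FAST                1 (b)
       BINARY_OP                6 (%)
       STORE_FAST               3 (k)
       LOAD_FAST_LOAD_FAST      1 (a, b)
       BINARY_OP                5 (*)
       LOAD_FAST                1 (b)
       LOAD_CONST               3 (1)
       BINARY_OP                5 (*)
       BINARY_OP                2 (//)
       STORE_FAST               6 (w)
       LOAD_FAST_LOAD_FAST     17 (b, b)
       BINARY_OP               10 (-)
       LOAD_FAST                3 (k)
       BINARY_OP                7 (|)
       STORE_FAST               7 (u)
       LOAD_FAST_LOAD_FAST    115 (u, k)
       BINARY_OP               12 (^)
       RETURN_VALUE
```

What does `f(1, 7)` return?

0

LOAD_FAST_LOAD_FAST b,a → push 7,1. Stack: [7, 1]
BINARY_OP + → 7 + 1 = 8. Stack: [8]
LOAD_FAST a → push 1. Stack: [8, 1]
BINARY_OP ^ → 8 ^ 1 = 9. Stack: [9]
STORE_FAST m → m=9. Stack: []
LOAD_CONST → push 3. Stack: [3]
LOAD_FAST a → push 1. Stack: [3, 1]
BINARY_OP - → 3 - 1 = 2. Stack: [2]
LOAD_FAST m → push 9. Stack: [2, 9]
BINARY_OP - → 2 - 9 = -7. Stack: [-7]
STORE_FAST m → m=-7. Stack: []
LOAD_FAST a → push 1. Stack: [1]
LOAD_CONST → push 3. Stack: [1, 3]
BINARY_OP * → 1 * 3 = 3. Stack: [3]
STORE_FAST k → k=3. Stack: []
LOAD_FAST_LOAD_FAST m,a → push -7,1. Stack: [-7, 1]
BINARY_OP * → -7 * 1 = -7. Stack: [-7]
STORE_FAST s → s=-7. Stack: []
LOAD_CONST → push 12. Stack: [12]
LOAD_FAST_LOAD_FAST k,k → push 3,3. Stack: [12, 3, 3]
BINARY_OP * → 3 * 3 = 9. Stack: [12, 9]
BINARY_OP * → 12 * 9 = 108. Stack: [108]
STORE_FAST x → x=108. Stack: []
LOAD_FAST x → push 108. Stack: [108]
LOAD_CONST → push 3. Stack: [108, 3]
BINARY_OP << → 108 << 3 = 864. Stack: [864]
LOAD_FAST b → push 7. Stack: [864, 7]
BINARY_OP % → 864 % 7 = 3. Stack: [3]
STORE_FAST k → k=3. Stack: []
LOAD_FAST_LOAD_FAST a,b → push 1,7. Stack: [1, 7]
BINARY_OP * → 1 * 7 = 7. Stack: [7]
LOAD_FAST b → push 7. Stack: [7, 7]
LOAD_CONST → push 1. Stack: [7, 7, 1]
BINARY_OP * → 7 * 1 = 7. Stack: [7, 7]
BINARY_OP // → 7 // 7 = 1. Stack: [1]
STORE_FAST w → w=1. Stack: []
LOAD_FAST_LOAD_FAST b,b → push 7,7. Stack: [7, 7]
BINARY_OP - → 7 - 7 = 0. Stack: [0]
LOAD_FAST k → push 3. Stack: [0, 3]
BINARY_OP | → 0 | 3 = 3. Stack: [3]
STORE_FAST u → u=3. Stack: []
LOAD_FAST_LOAD_FAST u,k → push 3,3. Stack: [3, 3]
BINARY_OP ^ → 3 ^ 3 = 0. Stack: [0]
RETURN_VALUE → return 0.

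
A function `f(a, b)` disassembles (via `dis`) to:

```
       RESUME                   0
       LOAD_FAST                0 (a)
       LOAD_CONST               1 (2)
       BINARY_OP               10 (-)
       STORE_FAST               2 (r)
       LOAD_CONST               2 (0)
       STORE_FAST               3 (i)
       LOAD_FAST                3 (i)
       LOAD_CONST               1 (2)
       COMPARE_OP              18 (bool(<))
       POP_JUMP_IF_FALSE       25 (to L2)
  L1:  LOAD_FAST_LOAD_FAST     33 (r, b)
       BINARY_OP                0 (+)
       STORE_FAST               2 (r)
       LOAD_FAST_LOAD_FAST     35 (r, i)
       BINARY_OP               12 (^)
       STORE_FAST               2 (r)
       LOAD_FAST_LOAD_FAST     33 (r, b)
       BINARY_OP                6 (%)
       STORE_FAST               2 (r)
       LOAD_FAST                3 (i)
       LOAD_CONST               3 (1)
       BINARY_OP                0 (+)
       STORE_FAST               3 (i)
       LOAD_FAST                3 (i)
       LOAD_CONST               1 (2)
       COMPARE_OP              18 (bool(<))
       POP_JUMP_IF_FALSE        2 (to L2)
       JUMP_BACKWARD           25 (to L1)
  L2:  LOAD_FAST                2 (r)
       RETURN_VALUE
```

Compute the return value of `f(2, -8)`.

LOAD_FAST a → push 2. Stack: [2]
LOAD_CONST → push 2. Stack: [2, 2]
BINARY_OP - → 2 - 2 = 0. Stack: [0]
STORE_FAST r → r=0. Stack: []
LOAD_CONST → push 0. Stack: [0]
STORE_FAST i → i=0. Stack: []
LOAD_FAST i → push 0. Stack: [0]
LOAD_CONST → push 2. Stack: [0, 2]
COMPARE_OP bool(<) → 0 vs 2 = True. Stack: [True]
POP_JUMP_IF_FALSE → pop True; no jump. Stack: []
LOAD_FAST_LOAD_FAST r,b → push 0,-8. Stack: [0, -8]
BINARY_OP + → 0 + -8 = -8. Stack: [-8]
STORE_FAST r → r=-8. Stack: []
LOAD_FAST_LOAD_FAST r,i → push -8,0. Stack: [-8, 0]
BINARY_OP ^ → -8 ^ 0 = -8. Stack: [-8]
STORE_FAST r → r=-8. Stack: []
LOAD_FAST_LOAD_FAST r,b → push -8,-8. Stack: [-8, -8]
BINARY_OP % → -8 % -8 = 0. Stack: [0]
STORE_FAST r → r=0. Stack: []
LOAD_FAST i → push 0. Stack: [0]
LOAD_CONST → push 1. Stack: [0, 1]
BINARY_OP + → 0 + 1 = 1. Stack: [1]
STORE_FAST i → i=1. Stack: []
LOAD_FAST i → push 1. Stack: [1]
LOAD_CONST → push 2. Stack: [1, 2]
COMPARE_OP bool(<) → 1 vs 2 = True. Stack: [True]
POP_JUMP_IF_FALSE → pop True; no jump. Stack: []
LOAD_FAST_LOAD_FAST r,b → push 0,-8. Stack: [0, -8]
BINARY_OP + → 0 + -8 = -8. Stack: [-8]
STORE_FAST r → r=-8. Stack: []
LOAD_FAST_LOAD_FAST r,i → push -8,1. Stack: [-8, 1]
BINARY_OP ^ → -8 ^ 1 = -7. Stack: [-7]
STORE_FAST r → r=-7. Stack: []
LOAD_FAST_LOAD_FAST r,b → push -7,-8. Stack: [-7, -8]
BINARY_OP % → -7 % -8 = -7. Stack: [-7]
STORE_FAST r → r=-7. Stack: []
LOAD_FAST i → push 1. Stack: [1]
LOAD_CONST → push 1. Stack: [1, 1]
BINARY_OP + → 1 + 1 = 2. Stack: [2]
STORE_FAST i → i=2. Stack: []
LOAD_FAST i → push 2. Stack: [2]
LOAD_CONST → push 2. Stack: [2, 2]
COMPARE_OP bool(<) → 2 vs 2 = False. Stack: [False]
POP_JUMP_IF_FALSE → pop False; jump. Stack: []
LOAD_FAST r → push -7. Stack: [-7]
RETURN_VALUE → return -7.

-7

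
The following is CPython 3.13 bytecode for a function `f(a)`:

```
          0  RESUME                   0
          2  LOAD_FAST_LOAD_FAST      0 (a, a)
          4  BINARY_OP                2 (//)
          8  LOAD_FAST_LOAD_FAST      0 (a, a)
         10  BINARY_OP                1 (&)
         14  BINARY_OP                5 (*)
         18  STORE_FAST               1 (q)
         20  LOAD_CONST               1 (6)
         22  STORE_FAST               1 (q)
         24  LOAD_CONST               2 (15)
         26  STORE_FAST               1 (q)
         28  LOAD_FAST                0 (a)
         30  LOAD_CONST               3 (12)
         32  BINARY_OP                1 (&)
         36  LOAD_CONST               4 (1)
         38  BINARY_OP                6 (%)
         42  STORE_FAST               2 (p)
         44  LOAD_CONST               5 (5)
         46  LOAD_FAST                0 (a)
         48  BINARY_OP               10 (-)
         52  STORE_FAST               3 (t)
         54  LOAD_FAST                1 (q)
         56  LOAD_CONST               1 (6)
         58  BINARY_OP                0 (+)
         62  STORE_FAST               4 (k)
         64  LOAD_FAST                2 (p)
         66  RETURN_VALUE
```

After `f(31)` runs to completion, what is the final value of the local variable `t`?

-26

LOAD_FAST_LOAD_FAST a,a → push 31,31. Stack: [31, 31]
BINARY_OP // → 31 // 31 = 1. Stack: [1]
LOAD_FAST_LOAD_FAST a,a → push 31,31. Stack: [1, 31, 31]
BINARY_OP & → 31 & 31 = 31. Stack: [1, 31]
BINARY_OP * → 1 * 31 = 31. Stack: [31]
STORE_FAST q → q=31. Stack: []
LOAD_CONST → push 6. Stack: [6]
STORE_FAST q → q=6. Stack: []
LOAD_CONST → push 15. Stack: [15]
STORE_FAST q → q=15. Stack: []
LOAD_FAST a → push 31. Stack: [31]
LOAD_CONST → push 12. Stack: [31, 12]
BINARY_OP & → 31 & 12 = 12. Stack: [12]
LOAD_CONST → push 1. Stack: [12, 1]
BINARY_OP % → 12 % 1 = 0. Stack: [0]
STORE_FAST p → p=0. Stack: []
LOAD_CONST → push 5. Stack: [5]
LOAD_FAST a → push 31. Stack: [5, 31]
BINARY_OP - → 5 - 31 = -26. Stack: [-26]
STORE_FAST t → t=-26. Stack: []
LOAD_FAST q → push 15. Stack: [15]
LOAD_CONST → push 6. Stack: [15, 6]
BINARY_OP + → 15 + 6 = 21. Stack: [21]
STORE_FAST k → k=21. Stack: []
LOAD_FAST p → push 0. Stack: [0]
RETURN_VALUE → return 0.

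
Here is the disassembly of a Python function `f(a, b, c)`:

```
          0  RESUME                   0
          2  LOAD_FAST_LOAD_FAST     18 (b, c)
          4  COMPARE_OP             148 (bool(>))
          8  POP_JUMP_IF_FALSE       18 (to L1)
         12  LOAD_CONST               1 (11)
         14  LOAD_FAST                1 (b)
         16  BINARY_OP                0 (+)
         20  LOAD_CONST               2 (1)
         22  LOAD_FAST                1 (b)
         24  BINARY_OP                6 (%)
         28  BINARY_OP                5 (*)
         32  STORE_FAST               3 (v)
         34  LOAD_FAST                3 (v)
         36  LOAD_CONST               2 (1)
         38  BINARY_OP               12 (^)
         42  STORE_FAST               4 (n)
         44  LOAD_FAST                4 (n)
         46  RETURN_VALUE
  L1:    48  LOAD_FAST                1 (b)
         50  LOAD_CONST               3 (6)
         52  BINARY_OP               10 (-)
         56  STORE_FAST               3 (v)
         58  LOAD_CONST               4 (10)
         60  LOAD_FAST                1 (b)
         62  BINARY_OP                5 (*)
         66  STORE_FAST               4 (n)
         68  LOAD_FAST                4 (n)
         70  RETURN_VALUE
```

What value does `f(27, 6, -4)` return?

16

LOAD_FAST_LOAD_FAST b,c → push 6,-4. Stack: [6, -4]
COMPARE_OP bool(>) → 6 vs -4 = True. Stack: [True]
POP_JUMP_IF_FALSE → pop True; no jump. Stack: []
LOAD_CONST → push 11. Stack: [11]
LOAD_FAST b → push 6. Stack: [11, 6]
BINARY_OP + → 11 + 6 = 17. Stack: [17]
LOAD_CONST → push 1. Stack: [17, 1]
LOAD_FAST b → push 6. Stack: [17, 1, 6]
BINARY_OP % → 1 % 6 = 1. Stack: [17, 1]
BINARY_OP * → 17 * 1 = 17. Stack: [17]
STORE_FAST v → v=17. Stack: []
LOAD_FAST v → push 17. Stack: [17]
LOAD_CONST → push 1. Stack: [17, 1]
BINARY_OP ^ → 17 ^ 1 = 16. Stack: [16]
STORE_FAST n → n=16. Stack: []
LOAD_FAST n → push 16. Stack: [16]
RETURN_VALUE → return 16.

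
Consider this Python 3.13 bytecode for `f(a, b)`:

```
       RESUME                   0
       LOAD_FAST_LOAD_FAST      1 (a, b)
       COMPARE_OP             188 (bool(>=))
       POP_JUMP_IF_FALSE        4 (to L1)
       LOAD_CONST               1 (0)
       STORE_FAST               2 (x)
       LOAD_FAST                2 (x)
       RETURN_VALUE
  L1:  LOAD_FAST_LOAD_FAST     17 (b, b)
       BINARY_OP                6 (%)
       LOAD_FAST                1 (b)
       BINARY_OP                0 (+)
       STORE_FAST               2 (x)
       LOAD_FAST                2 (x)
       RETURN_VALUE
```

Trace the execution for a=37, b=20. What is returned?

LOAD_FAST_LOAD_FAST a,b → push 37,20. Stack: [37, 20]
COMPARE_OP bool(>=) → 37 vs 20 = True. Stack: [True]
POP_JUMP_IF_FALSE → pop True; no jump. Stack: []
LOAD_CONST → push 0. Stack: [0]
STORE_FAST x → x=0. Stack: []
LOAD_FAST x → push 0. Stack: [0]
RETURN_VALUE → return 0.

0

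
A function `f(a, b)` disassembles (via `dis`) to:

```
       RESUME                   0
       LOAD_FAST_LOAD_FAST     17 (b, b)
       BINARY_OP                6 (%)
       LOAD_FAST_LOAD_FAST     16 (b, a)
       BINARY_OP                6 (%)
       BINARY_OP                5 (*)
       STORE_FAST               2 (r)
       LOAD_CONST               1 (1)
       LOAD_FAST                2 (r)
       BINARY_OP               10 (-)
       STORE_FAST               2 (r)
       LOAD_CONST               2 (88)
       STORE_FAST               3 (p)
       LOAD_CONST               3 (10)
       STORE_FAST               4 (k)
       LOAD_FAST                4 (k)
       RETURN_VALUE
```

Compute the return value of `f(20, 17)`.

LOAD_FAST_LOAD_FAST b,b → push 17,17. Stack: [17, 17]
BINARY_OP % → 17 % 17 = 0. Stack: [0]
LOAD_FAST_LOAD_FAST b,a → push 17,20. Stack: [0, 17, 20]
BINARY_OP % → 17 % 20 = 17. Stack: [0, 17]
BINARY_OP * → 0 * 17 = 0. Stack: [0]
STORE_FAST r → r=0. Stack: []
LOAD_CONST → push 1. Stack: [1]
LOAD_FAST r → push 0. Stack: [1, 0]
BINARY_OP - → 1 - 0 = 1. Stack: [1]
STORE_FAST r → r=1. Stack: []
LOAD_CONST → push 88. Stack: [88]
STORE_FAST p → p=88. Stack: []
LOAD_CONST → push 10. Stack: [10]
STORE_FAST k → k=10. Stack: []
LOAD_FAST k → push 10. Stack: [10]
RETURN_VALUE → return 10.

10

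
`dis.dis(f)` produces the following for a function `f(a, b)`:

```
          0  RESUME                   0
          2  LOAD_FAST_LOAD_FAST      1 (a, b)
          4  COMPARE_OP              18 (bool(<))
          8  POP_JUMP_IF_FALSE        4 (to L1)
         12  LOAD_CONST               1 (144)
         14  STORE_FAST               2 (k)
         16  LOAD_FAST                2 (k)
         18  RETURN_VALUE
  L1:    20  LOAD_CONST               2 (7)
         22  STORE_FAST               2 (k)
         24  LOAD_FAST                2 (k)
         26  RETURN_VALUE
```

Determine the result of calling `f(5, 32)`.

LOAD_FAST_LOAD_FAST a,b → push 5,32. Stack: [5, 32]
COMPARE_OP bool(<) → 5 vs 32 = True. Stack: [True]
POP_JUMP_IF_FALSE → pop True; no jump. Stack: []
LOAD_CONST → push 144. Stack: [144]
STORE_FAST k → k=144. Stack: []
LOAD_FAST k → push 144. Stack: [144]
RETURN_VALUE → return 144.

144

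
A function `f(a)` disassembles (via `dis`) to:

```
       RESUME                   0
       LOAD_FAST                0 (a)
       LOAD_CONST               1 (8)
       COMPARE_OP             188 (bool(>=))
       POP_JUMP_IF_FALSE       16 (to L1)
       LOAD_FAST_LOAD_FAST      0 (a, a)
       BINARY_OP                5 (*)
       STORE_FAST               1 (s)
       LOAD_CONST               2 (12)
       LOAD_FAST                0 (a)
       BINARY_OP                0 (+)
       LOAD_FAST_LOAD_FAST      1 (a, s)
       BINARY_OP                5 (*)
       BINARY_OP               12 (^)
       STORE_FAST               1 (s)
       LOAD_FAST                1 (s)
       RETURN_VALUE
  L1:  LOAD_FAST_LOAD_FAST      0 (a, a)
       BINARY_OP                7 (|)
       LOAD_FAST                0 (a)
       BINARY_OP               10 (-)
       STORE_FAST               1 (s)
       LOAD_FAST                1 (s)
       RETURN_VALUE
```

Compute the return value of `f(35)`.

42836

LOAD_FAST a → push 35. Stack: [35]
LOAD_CONST → push 8. Stack: [35, 8]
COMPARE_OP bool(>=) → 35 vs 8 = True. Stack: [True]
POP_JUMP_IF_FALSE → pop True; no jump. Stack: []
LOAD_FAST_LOAD_FAST a,a → push 35,35. Stack: [35, 35]
BINARY_OP * → 35 * 35 = 1225. Stack: [1225]
STORE_FAST s → s=1225. Stack: []
LOAD_CONST → push 12. Stack: [12]
LOAD_FAST a → push 35. Stack: [12, 35]
BINARY_OP + → 12 + 35 = 47. Stack: [47]
LOAD_FAST_LOAD_FAST a,s → push 35,1225. Stack: [47, 35, 1225]
BINARY_OP * → 35 * 1225 = 42875. Stack: [47, 42875]
BINARY_OP ^ → 47 ^ 42875 = 42836. Stack: [42836]
STORE_FAST s → s=42836. Stack: []
LOAD_FAST s → push 42836. Stack: [42836]
RETURN_VALUE → return 42836.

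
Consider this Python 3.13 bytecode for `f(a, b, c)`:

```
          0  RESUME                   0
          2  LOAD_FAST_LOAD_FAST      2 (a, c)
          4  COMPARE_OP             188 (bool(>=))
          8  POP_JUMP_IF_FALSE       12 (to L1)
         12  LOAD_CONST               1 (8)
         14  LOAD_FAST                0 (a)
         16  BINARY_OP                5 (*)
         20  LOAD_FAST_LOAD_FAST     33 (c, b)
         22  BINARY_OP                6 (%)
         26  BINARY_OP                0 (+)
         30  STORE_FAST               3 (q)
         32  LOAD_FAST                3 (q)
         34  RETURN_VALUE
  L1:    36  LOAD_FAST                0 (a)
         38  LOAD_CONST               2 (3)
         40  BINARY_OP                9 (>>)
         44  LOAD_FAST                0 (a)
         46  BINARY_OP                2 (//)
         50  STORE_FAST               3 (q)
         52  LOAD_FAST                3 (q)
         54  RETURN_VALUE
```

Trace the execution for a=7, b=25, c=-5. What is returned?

LOAD_FAST_LOAD_FAST a,c → push 7,-5. Stack: [7, -5]
COMPARE_OP bool(>=) → 7 vs -5 = True. Stack: [True]
POP_JUMP_IF_FALSE → pop True; no jump. Stack: []
LOAD_CONST → push 8. Stack: [8]
LOAD_FAST a → push 7. Stack: [8, 7]
BINARY_OP * → 8 * 7 = 56. Stack: [56]
LOAD_FAST_LOAD_FAST c,b → push -5,25. Stack: [56, -5, 25]
BINARY_OP % → -5 % 25 = 20. Stack: [56, 20]
BINARY_OP + → 56 + 20 = 76. Stack: [76]
STORE_FAST q → q=76. Stack: []
LOAD_FAST q → push 76. Stack: [76]
RETURN_VALUE → return 76.

76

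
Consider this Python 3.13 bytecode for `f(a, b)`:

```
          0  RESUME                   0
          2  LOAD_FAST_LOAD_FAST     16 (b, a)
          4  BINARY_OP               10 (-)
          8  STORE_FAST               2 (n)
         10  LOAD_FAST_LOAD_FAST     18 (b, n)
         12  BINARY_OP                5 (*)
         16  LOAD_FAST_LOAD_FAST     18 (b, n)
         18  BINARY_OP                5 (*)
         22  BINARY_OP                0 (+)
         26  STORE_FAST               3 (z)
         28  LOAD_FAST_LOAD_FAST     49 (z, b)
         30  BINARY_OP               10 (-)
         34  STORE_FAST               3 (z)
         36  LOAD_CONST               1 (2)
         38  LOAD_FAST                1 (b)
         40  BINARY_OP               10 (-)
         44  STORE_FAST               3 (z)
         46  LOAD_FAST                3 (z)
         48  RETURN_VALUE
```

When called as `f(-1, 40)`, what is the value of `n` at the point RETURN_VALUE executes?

LOAD_FAST_LOAD_FAST b,a → push 40,-1. Stack: [40, -1]
BINARY_OP - → 40 - -1 = 41. Stack: [41]
STORE_FAST n → n=41. Stack: []
LOAD_FAST_LOAD_FAST b,n → push 40,41. Stack: [40, 41]
BINARY_OP * → 40 * 41 = 1640. Stack: [1640]
LOAD_FAST_LOAD_FAST b,n → push 40,41. Stack: [1640, 40, 41]
BINARY_OP * → 40 * 41 = 1640. Stack: [1640, 1640]
BINARY_OP + → 1640 + 1640 = 3280. Stack: [3280]
STORE_FAST z → z=3280. Stack: []
LOAD_FAST_LOAD_FAST z,b → push 3280,40. Stack: [3280, 40]
BINARY_OP - → 3280 - 40 = 3240. Stack: [3240]
STORE_FAST z → z=3240. Stack: []
LOAD_CONST → push 2. Stack: [2]
LOAD_FAST b → push 40. Stack: [2, 40]
BINARY_OP - → 2 - 40 = -38. Stack: [-38]
STORE_FAST z → z=-38. Stack: []
LOAD_FAST z → push -38. Stack: [-38]
RETURN_VALUE → return -38.

41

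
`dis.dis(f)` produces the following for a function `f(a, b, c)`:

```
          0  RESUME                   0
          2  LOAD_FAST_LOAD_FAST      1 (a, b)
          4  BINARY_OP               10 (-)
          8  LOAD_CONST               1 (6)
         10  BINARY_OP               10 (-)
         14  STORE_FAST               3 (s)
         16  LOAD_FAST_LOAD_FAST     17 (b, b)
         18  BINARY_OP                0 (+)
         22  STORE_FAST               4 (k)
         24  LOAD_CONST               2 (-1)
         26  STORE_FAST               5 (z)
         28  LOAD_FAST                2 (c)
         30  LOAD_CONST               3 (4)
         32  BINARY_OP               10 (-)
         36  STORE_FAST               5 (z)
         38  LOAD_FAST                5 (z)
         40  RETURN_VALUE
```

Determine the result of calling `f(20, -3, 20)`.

16

LOAD_FAST_LOAD_FAST a,b → push 20,-3. Stack: [20, -3]
BINARY_OP - → 20 - -3 = 23. Stack: [23]
LOAD_CONST → push 6. Stack: [23, 6]
BINARY_OP - → 23 - 6 = 17. Stack: [17]
STORE_FAST s → s=17. Stack: []
LOAD_FAST_LOAD_FAST b,b → push -3,-3. Stack: [-3, -3]
BINARY_OP + → -3 + -3 = -6. Stack: [-6]
STORE_FAST k → k=-6. Stack: []
LOAD_CONST → push -1. Stack: [-1]
STORE_FAST z → z=-1. Stack: []
LOAD_FAST c → push 20. Stack: [20]
LOAD_CONST → push 4. Stack: [20, 4]
BINARY_OP - → 20 - 4 = 16. Stack: [16]
STORE_FAST z → z=16. Stack: []
LOAD_FAST z → push 16. Stack: [16]
RETURN_VALUE → return 16.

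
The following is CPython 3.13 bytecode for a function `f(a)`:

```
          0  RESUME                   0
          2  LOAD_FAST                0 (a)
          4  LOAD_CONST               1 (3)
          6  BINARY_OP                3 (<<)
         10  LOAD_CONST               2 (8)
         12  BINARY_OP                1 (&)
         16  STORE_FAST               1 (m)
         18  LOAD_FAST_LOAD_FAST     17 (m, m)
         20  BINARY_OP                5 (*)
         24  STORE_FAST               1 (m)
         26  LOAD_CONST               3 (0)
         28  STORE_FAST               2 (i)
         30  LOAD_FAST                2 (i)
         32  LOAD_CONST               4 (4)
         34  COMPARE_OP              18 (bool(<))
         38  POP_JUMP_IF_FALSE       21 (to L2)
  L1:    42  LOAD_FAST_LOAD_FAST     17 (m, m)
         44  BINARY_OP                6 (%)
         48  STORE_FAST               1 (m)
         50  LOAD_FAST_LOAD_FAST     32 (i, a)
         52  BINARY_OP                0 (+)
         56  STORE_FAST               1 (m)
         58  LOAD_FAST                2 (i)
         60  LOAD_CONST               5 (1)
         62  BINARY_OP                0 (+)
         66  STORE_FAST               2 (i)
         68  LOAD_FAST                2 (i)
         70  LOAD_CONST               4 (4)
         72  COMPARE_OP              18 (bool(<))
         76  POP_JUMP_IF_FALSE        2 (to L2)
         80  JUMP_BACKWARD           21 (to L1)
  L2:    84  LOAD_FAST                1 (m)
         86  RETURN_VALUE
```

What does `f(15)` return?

18

LOAD_FAST a → push 15
LOAD_CONST → push 3
BINARY_OP << → 15 << 3 = 120
LOAD_CONST → push 8
BINARY_OP & → 120 & 8 = 8
STORE_FAST m → m=8
LOAD_FAST_LOAD_FAST m,m → push 8,8
BINARY_OP * → 8 * 8 = 64
STORE_FAST m → m=64
LOAD_CONST → push 0
STORE_FAST i → i=0
LOAD_FAST i → push 0
LOAD_CONST → push 4
COMPARE_OP bool(<) → 0 vs 4 = True
POP_JUMP_IF_FALSE → pop True; no jump
LOAD_FAST_LOAD_FAST m,m → push 64,64
BINARY_OP % → 64 % 64 = 0
STORE_FAST m → m=0
LOAD_FAST_LOAD_FAST i,a → push 0,15
BINARY_OP + → 0 + 15 = 15
STORE_FAST m → m=15
LOAD_FAST i → push 0
LOAD_CONST → push 1
BINARY_OP + → 0 + 1 = 1
STORE_FAST i → i=1
LOAD_FAST i → push 1
LOAD_CONST → push 4
COMPARE_OP bool(<) → 1 vs 4 = True
POP_JUMP_IF_FALSE → pop True; no jump
LOAD_FAST_LOAD_FAST m,m → push 15,15
BINARY_OP % → 15 % 15 = 0
STORE_FAST m → m=0
LOAD_FAST_LOAD_FAST i,a → push 1,15
BINARY_OP + → 1 + 15 = 16
STORE_FAST m → m=16
LOAD_FAST i → push 1
LOAD_CONST → push 1
BINARY_OP + → 1 + 1 = 2
STORE_FAST i → i=2
LOAD_FAST i → push 2
LOAD_CONST → push 4
COMPARE_OP bool(<) → 2 vs 4 = True
POP_JUMP_IF_FALSE → pop True; no jump
LOAD_FAST_LOAD_FAST m,m → push 16,16
BINARY_OP % → 16 % 16 = 0
STORE_FAST m → m=0
LOAD_FAST_LOAD_FAST i,a → push 2,15
BINARY_OP + → 2 + 15 = 17
STORE_FAST m → m=17
LOAD_FAST i → push 2
LOAD_CONST → push 1
BINARY_OP + → 2 + 1 = 3
STORE_FAST i → i=3
LOAD_FAST i → push 3
LOAD_CONST → push 4
COMPARE_OP bool(<) → 3 vs 4 = True
POP_JUMP_IF_FALSE → pop True; no jump
LOAD_FAST_LOAD_FAST m,m → push 17,17
BINARY_OP % → 17 % 17 = 0
STORE_FAST m → m=0
LOAD_FAST_LOAD_FAST i,a → push 3,15
BINARY_OP + → 3 + 15 = 18
STORE_FAST m → m=18
LOAD_FAST i → push 3
LOAD_CONST → push 1
BINARY_OP + → 3 + 1 = 4
STORE_FAST i → i=4
LOAD_FAST i → push 4
LOAD_CONST → push 4
COMPARE_OP bool(<) → 4 vs 4 = False
POP_JUMP_IF_FALSE → pop False; jump
LOAD_FAST m → push 18
RETURN_VALUE → return 18.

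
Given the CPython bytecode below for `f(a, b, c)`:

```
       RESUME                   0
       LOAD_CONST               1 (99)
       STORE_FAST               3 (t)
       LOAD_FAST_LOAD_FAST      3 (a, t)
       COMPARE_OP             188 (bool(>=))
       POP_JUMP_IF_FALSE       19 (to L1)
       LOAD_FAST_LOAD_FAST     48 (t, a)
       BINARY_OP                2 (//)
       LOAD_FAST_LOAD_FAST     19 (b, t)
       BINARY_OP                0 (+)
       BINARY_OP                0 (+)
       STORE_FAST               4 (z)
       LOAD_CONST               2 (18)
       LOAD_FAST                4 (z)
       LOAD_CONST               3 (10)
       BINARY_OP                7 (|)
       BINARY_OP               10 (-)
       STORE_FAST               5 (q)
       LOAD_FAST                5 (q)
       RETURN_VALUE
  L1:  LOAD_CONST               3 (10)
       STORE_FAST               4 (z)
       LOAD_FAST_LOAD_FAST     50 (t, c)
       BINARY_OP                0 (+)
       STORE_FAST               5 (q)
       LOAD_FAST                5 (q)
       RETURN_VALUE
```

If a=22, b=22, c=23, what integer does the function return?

LOAD_CONST → push 99. Stack: [99]
STORE_FAST t → t=99. Stack: []
LOAD_FAST_LOAD_FAST a,t → push 22,99. Stack: [22, 99]
COMPARE_OP bool(>=) → 22 vs 99 = False. Stack: [False]
POP_JUMP_IF_FALSE → pop False; jump. Stack: []
LOAD_CONST → push 10. Stack: [10]
STORE_FAST z → z=10. Stack: []
LOAD_FAST_LOAD_FAST t,c → push 99,23. Stack: [99, 23]
BINARY_OP + → 99 + 23 = 122. Stack: [122]
STORE_FAST q → q=122. Stack: []
LOAD_FAST q → push 122. Stack: [122]
RETURN_VALUE → return 122.

122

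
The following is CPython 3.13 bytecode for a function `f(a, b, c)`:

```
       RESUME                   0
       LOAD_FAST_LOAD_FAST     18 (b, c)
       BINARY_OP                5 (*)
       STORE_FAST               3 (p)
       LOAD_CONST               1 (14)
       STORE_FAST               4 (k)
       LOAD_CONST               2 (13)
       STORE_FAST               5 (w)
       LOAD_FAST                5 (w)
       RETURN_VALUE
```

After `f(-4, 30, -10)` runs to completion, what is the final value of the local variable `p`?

-300

LOAD_FAST_LOAD_FAST b,c → push 30,-10. Stack: [30, -10]
BINARY_OP * → 30 * -10 = -300. Stack: [-300]
STORE_FAST p → p=-300. Stack: []
LOAD_CONST → push 14. Stack: [14]
STORE_FAST k → k=14. Stack: []
LOAD_CONST → push 13. Stack: [13]
STORE_FAST w → w=13. Stack: []
LOAD_FAST w → push 13. Stack: [13]
RETURN_VALUE → return 13.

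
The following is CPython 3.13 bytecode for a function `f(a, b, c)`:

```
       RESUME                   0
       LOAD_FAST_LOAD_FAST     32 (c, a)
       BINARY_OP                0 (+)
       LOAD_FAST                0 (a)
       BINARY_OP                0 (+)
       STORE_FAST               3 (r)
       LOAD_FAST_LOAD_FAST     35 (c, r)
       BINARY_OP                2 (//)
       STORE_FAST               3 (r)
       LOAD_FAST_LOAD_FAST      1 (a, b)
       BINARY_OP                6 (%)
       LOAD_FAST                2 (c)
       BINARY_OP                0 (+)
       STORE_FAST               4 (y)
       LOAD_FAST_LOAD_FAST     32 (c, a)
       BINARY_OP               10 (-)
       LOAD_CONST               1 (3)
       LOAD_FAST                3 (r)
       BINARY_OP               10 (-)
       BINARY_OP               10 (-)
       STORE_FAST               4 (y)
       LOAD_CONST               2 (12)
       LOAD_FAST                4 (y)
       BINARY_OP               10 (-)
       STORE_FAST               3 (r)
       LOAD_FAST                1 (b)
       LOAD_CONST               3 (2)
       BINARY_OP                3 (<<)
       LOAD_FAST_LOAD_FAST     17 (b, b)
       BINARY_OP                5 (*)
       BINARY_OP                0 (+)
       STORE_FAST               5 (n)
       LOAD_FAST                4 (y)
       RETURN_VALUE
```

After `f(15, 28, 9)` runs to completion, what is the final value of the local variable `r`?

21

LOAD_FAST_LOAD_FAST c,a → push 9,15. Stack: [9, 15]
BINARY_OP + → 9 + 15 = 24. Stack: [24]
LOAD_FAST a → push 15. Stack: [24, 15]
BINARY_OP + → 24 + 15 = 39. Stack: [39]
STORE_FAST r → r=39. Stack: []
LOAD_FAST_LOAD_FAST c,r → push 9,39. Stack: [9, 39]
BINARY_OP // → 9 // 39 = 0. Stack: [0]
STORE_FAST r → r=0. Stack: []
LOAD_FAST_LOAD_FAST a,b → push 15,28. Stack: [15, 28]
BINARY_OP % → 15 % 28 = 15. Stack: [15]
LOAD_FAST c → push 9. Stack: [15, 9]
BINARY_OP + → 15 + 9 = 24. Stack: [24]
STORE_FAST y → y=24. Stack: []
LOAD_FAST_LOAD_FAST c,a → push 9,15. Stack: [9, 15]
BINARY_OP - → 9 - 15 = -6. Stack: [-6]
LOAD_CONST → push 3. Stack: [-6, 3]
LOAD_FAST r → push 0. Stack: [-6, 3, 0]
BINARY_OP - → 3 - 0 = 3. Stack: [-6, 3]
BINARY_OP - → -6 - 3 = -9. Stack: [-9]
STORE_FAST y → y=-9. Stack: []
LOAD_CONST → push 12. Stack: [12]
LOAD_FAST y → push -9. Stack: [12, -9]
BINARY_OP - → 12 - -9 = 21. Stack: [21]
STORE_FAST r → r=21. Stack: []
LOAD_FAST b → push 28. Stack: [28]
LOAD_CONST → push 2. Stack: [28, 2]
BINARY_OP << → 28 << 2 = 112. Stack: [112]
LOAD_FAST_LOAD_FAST b,b → push 28,28. Stack: [112, 28, 28]
BINARY_OP * → 28 * 28 = 784. Stack: [112, 784]
BINARY_OP + → 112 + 784 = 896. Stack: [896]
STORE_FAST n → n=896. Stack: []
LOAD_FAST y → push -9. Stack: [-9]
RETURN_VALUE → return -9.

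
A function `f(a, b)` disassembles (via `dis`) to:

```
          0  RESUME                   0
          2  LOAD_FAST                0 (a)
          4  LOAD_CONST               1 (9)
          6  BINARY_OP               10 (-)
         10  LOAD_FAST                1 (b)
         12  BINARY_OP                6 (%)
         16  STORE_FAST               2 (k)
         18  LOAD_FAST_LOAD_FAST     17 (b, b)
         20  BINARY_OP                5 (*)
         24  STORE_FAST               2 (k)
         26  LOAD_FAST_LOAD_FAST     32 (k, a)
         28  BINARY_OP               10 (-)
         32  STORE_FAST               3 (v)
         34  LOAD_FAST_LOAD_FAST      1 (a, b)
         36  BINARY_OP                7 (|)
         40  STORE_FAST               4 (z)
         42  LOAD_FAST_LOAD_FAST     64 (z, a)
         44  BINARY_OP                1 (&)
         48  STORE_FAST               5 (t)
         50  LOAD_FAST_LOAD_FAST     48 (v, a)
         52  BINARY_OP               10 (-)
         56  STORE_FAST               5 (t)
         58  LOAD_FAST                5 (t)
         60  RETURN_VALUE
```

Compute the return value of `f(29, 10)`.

LOAD_FAST a → push 29. Stack: [29]
LOAD_CONST → push 9. Stack: [29, 9]
BINARY_OP - → 29 - 9 = 20. Stack: [20]
LOAD_FAST b → push 10. Stack: [20, 10]
BINARY_OP % → 20 % 10 = 0. Stack: [0]
STORE_FAST k → k=0. Stack: []
LOAD_FAST_LOAD_FAST b,b → push 10,10. Stack: [10, 10]
BINARY_OP * → 10 * 10 = 100. Stack: [100]
STORE_FAST k → k=100. Stack: []
LOAD_FAST_LOAD_FAST k,a → push 100,29. Stack: [100, 29]
BINARY_OP - → 100 - 29 = 71. Stack: [71]
STORE_FAST v → v=71. Stack: []
LOAD_FAST_LOAD_FAST a,b → push 29,10. Stack: [29, 10]
BINARY_OP | → 29 | 10 = 31. Stack: [31]
STORE_FAST z → z=31. Stack: []
LOAD_FAST_LOAD_FAST z,a → push 31,29. Stack: [31, 29]
BINARY_OP & → 31 & 29 = 29. Stack: [29]
STORE_FAST t → t=29. Stack: []
LOAD_FAST_LOAD_FAST v,a → push 71,29. Stack: [71, 29]
BINARY_OP - → 71 - 29 = 42. Stack: [42]
STORE_FAST t → t=42. Stack: []
LOAD_FAST t → push 42. Stack: [42]
RETURN_VALUE → return 42.

42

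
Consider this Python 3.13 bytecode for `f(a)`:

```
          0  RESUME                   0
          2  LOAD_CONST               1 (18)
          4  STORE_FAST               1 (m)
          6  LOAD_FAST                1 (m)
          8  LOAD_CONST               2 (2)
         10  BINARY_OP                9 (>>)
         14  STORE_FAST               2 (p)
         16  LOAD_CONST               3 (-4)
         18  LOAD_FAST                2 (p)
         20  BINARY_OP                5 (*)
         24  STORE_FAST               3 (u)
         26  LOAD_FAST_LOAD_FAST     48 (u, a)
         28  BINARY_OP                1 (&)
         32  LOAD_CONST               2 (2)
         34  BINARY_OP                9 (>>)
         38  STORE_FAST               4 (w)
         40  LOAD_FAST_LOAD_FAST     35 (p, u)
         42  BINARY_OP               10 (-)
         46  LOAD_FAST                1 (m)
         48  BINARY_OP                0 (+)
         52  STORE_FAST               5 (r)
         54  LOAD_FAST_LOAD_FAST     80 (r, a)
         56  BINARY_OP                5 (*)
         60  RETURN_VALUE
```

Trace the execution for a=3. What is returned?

114

LOAD_CONST → push 18. Stack: [18]
STORE_FAST m → m=18. Stack: []
LOAD_FAST m → push 18. Stack: [18]
LOAD_CONST → push 2. Stack: [18, 2]
BINARY_OP >> → 18 >> 2 = 4. Stack: [4]
STORE_FAST p → p=4. Stack: []
LOAD_CONST → push -4. Stack: [-4]
LOAD_FAST p → push 4. Stack: [-4, 4]
BINARY_OP * → -4 * 4 = -16. Stack: [-16]
STORE_FAST u → u=-16. Stack: []
LOAD_FAST_LOAD_FAST u,a → push -16,3. Stack: [-16, 3]
BINARY_OP & → -16 & 3 = 0. Stack: [0]
LOAD_CONST → push 2. Stack: [0, 2]
BINARY_OP >> → 0 >> 2 = 0. Stack: [0]
STORE_FAST w → w=0. Stack: []
LOAD_FAST_LOAD_FAST p,u → push 4,-16. Stack: [4, -16]
BINARY_OP - → 4 - -16 = 20. Stack: [20]
LOAD_FAST m → push 18. Stack: [20, 18]
BINARY_OP + → 20 + 18 = 38. Stack: [38]
STORE_FAST r → r=38. Stack: []
LOAD_FAST_LOAD_FAST r,a → push 38,3. Stack: [38, 3]
BINARY_OP * → 38 * 3 = 114. Stack: [114]
RETURN_VALUE → return 114.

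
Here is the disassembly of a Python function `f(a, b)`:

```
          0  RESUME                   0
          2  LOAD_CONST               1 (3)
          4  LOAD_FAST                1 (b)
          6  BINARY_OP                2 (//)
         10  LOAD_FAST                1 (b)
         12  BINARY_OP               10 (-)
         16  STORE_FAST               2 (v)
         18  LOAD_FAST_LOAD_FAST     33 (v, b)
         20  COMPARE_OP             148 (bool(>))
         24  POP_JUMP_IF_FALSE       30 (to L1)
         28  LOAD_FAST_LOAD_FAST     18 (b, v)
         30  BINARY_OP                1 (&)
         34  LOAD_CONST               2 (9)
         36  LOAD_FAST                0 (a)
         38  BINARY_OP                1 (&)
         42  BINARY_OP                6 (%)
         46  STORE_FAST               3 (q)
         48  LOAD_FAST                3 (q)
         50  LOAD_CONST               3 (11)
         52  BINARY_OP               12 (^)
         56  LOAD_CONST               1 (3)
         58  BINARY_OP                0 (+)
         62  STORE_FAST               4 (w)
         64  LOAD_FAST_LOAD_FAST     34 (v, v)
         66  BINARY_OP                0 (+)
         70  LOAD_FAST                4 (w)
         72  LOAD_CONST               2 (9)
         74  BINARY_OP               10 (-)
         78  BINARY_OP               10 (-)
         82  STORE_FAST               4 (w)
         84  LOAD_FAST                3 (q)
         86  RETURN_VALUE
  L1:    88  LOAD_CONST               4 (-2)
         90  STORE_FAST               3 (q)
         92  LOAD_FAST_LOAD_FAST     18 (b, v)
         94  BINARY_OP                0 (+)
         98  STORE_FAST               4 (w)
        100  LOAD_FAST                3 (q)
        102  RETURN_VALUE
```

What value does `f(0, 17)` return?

LOAD_CONST → push 3. Stack: [3]
LOAD_FAST b → push 17. Stack: [3, 17]
BINARY_OP // → 3 // 17 = 0. Stack: [0]
LOAD_FAST b → push 17. Stack: [0, 17]
BINARY_OP - → 0 - 17 = -17. Stack: [-17]
STORE_FAST v → v=-17. Stack: []
LOAD_FAST_LOAD_FAST v,b → push -17,17. Stack: [-17, 17]
COMPARE_OP bool(>) → -17 vs 17 = False. Stack: [False]
POP_JUMP_IF_FALSE → pop False; jump. Stack: []
LOAD_CONST → push -2. Stack: [-2]
STORE_FAST q → q=-2. Stack: []
LOAD_FAST_LOAD_FAST b,v → push 17,-17. Stack: [17, -17]
BINARY_OP + → 17 + -17 = 0. Stack: [0]
STORE_FAST w → w=0. Stack: []
LOAD_FAST q → push -2. Stack: [-2]
RETURN_VALUE → return -2.

-2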